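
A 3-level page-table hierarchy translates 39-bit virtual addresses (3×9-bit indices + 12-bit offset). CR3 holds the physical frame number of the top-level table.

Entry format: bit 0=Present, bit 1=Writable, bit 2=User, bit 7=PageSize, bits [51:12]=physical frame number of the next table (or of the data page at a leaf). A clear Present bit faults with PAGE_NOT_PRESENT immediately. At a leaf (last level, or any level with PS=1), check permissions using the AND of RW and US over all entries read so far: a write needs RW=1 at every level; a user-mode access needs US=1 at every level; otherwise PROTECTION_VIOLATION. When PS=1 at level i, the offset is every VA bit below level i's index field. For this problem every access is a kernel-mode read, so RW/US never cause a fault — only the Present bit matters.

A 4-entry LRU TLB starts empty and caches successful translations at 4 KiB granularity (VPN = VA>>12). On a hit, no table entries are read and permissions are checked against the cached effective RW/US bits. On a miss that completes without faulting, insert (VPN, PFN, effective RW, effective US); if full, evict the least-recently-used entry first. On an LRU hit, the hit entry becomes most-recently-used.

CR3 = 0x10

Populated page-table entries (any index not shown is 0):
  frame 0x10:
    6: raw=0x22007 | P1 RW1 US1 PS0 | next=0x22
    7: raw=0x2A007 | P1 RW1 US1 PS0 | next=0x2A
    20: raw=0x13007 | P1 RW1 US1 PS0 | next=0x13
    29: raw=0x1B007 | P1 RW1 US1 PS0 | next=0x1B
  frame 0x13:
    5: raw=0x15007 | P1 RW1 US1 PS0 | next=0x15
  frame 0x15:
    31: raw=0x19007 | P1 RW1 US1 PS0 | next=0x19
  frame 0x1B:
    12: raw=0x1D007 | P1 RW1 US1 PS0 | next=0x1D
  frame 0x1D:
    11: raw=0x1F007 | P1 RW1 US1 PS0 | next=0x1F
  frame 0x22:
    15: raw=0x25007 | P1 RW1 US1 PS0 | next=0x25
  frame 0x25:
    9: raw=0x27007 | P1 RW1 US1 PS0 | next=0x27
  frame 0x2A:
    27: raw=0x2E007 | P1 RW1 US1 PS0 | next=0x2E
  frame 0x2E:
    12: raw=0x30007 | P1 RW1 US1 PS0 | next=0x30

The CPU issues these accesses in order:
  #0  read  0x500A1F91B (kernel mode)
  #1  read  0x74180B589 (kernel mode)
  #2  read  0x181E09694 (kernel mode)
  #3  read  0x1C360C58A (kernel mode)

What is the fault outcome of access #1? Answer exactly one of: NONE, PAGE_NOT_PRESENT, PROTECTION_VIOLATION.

Per-access translation:
#0 VA=0x500A1F91B (r,kernel):
  L0 @0x10[20] → 0x13007  P=1,RW=1,US=1,PS=0
  L1 @0x13[5] → 0x15007  P=1,RW=1,US=1,PS=0
  L2 @0x15[31] → 0x19007  P=1,RW=1,US=1,PS=0
  → PA=0x1991B  (3 entries read)
#1 VA=0x74180B589 (r,kernel):
  L0 @0x10[29] → 0x1B007  P=1,RW=1,US=1,PS=0
  L1 @0x1B[12] → 0x1D007  P=1,RW=1,US=1,PS=0
  L2 @0x1D[11] → 0x1F007  P=1,RW=1,US=1,PS=0
  → PA=0x1F589  (3 entries read)
#2 VA=0x181E09694 (r,kernel):
  L0 @0x10[6] → 0x22007  P=1,RW=1,US=1,PS=0
  L1 @0x22[15] → 0x25007  P=1,RW=1,US=1,PS=0
  L2 @0x25[9] → 0x27007  P=1,RW=1,US=1,PS=0
  → PA=0x27694  (3 entries read)
#3 VA=0x1C360C58A (r,kernel):
  L0 @0x10[7] → 0x2A007  P=1,RW=1,US=1,PS=0
  L1 @0x2A[27] → 0x2E007  P=1,RW=1,US=1,PS=0
  L2 @0x2E[12] → 0x30007  P=1,RW=1,US=1,PS=0
  → PA=0x3058A  (3 entries read)

Access #1 fault: NONE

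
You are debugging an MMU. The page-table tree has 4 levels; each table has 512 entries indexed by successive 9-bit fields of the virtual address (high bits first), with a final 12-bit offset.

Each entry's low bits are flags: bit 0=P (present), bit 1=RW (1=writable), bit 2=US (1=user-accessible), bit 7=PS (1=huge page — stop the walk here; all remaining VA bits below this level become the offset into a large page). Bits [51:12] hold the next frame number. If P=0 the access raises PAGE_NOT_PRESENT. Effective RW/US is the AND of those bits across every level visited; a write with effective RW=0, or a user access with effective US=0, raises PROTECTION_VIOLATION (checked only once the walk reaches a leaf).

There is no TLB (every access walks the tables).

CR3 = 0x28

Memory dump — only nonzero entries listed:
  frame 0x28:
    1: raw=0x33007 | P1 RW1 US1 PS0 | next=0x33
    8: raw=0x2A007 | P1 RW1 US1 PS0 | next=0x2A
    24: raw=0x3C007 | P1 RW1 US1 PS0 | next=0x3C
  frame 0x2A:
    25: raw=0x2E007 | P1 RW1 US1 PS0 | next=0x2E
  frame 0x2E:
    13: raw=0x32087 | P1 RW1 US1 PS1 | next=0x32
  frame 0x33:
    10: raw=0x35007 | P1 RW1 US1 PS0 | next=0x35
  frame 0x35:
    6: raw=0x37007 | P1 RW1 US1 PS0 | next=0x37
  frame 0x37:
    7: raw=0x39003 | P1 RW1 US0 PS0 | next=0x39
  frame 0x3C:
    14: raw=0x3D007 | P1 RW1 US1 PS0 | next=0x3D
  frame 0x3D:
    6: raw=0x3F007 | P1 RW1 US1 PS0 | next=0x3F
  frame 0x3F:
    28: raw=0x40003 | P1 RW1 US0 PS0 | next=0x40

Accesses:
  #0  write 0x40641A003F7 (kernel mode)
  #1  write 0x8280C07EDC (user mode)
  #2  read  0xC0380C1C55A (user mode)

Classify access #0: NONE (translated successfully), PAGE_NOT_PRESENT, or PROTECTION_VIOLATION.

Trace:
#0 VA=0x40641A003F7 (w,kernel):
  L0: frame=0x28 idx=8 entry=0x2A007 [P=1 RW=1 US=1 PS=0]
  L1: frame=0x2A idx=25 entry=0x2E007 [P=1 RW=1 US=1 PS=0]
  L2: frame=0x2E idx=13 entry=0x32087 [P=1 RW=1 US=1 PS=1]
  ⇒ phys 0x323F7 (huge @L2)  [3 reads]
#1 VA=0x8280C07EDC (w,user):
  L0: frame=0x28 idx=1 entry=0x33007 [P=1 RW=1 US=1 PS=0]
  L1: frame=0x33 idx=10 entry=0x35007 [P=1 RW=1 US=1 PS=0]
  L2: frame=0x35 idx=6 entry=0x37007 [P=1 RW=1 US=1 PS=0]
  L3: frame=0x37 idx=7 entry=0x39003 [P=1 RW=1 US=0 PS=0]
  ✗ PROTECTION_VIOLATION  [4 reads]
#2 VA=0xC0380C1C55A (r,user):
  L0: frame=0x28 idx=24 entry=0x3C007 [P=1 RW=1 US=1 PS=0]
  L1: frame=0x3C idx=14 entry=0x3D007 [P=1 RW=1 US=1 PS=0]
  L2: frame=0x3D idx=6 entry=0x3F007 [P=1 RW=1 US=1 PS=0]
  L3: frame=0x3F idx=28 entry=0x40003 [P=1 RW=1 US=0 PS=0]
  ✗ PROTECTION_VIOLATION  [4 reads]

Access #0 fault: NONE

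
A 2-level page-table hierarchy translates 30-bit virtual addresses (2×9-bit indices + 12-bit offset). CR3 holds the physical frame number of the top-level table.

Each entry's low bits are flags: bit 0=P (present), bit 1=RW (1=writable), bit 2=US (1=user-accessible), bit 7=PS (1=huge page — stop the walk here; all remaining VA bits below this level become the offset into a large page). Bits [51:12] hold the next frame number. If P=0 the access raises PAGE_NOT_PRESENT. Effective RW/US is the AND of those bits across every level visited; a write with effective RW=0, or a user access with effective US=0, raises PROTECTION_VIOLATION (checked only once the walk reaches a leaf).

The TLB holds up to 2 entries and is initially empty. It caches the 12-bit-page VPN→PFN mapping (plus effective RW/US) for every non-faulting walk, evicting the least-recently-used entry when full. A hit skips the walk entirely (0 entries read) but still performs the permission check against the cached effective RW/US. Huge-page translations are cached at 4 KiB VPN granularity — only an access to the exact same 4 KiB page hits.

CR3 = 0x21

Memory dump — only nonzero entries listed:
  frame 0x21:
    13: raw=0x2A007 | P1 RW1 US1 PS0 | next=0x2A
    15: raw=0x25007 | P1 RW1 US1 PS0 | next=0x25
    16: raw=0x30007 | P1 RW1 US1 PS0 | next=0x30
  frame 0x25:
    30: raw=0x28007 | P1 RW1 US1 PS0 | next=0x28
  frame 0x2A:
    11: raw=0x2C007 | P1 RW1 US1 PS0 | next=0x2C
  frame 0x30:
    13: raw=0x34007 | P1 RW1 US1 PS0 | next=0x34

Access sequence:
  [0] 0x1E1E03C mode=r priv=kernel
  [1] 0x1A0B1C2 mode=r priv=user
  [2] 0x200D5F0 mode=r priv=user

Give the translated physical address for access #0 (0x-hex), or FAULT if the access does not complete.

Walk each access:
#0 VA=0x1E1E03C (r,kernel):
  [0] read 0x21 idx=15: raw=0x25007 flags P=1 W=1 U=1 S=0
  [1] read 0x25 idx=30: raw=0x28007 flags P=1 W=1 U=1 S=0
  ⇒ phys 0x2803C  [2 reads]
#1 VA=0x1A0B1C2 (r,user):
  [0] read 0x21 idx=13: raw=0x2A007 flags P=1 W=1 U=1 S=0
  [1] read 0x2A idx=11: raw=0x2C007 flags P=1 W=1 U=1 S=0
  ⇒ phys 0x2C1C2  [2 reads]
#2 VA=0x200D5F0 (r,user):
  [0] read 0x21 idx=16: raw=0x30007 flags P=1 W=1 U=1 S=0
  [1] read 0x30 idx=13: raw=0x34007 flags P=1 W=1 U=1 S=0
  ⇒ phys 0x345F0  [2 reads]

Access #0 PA: 0x2803C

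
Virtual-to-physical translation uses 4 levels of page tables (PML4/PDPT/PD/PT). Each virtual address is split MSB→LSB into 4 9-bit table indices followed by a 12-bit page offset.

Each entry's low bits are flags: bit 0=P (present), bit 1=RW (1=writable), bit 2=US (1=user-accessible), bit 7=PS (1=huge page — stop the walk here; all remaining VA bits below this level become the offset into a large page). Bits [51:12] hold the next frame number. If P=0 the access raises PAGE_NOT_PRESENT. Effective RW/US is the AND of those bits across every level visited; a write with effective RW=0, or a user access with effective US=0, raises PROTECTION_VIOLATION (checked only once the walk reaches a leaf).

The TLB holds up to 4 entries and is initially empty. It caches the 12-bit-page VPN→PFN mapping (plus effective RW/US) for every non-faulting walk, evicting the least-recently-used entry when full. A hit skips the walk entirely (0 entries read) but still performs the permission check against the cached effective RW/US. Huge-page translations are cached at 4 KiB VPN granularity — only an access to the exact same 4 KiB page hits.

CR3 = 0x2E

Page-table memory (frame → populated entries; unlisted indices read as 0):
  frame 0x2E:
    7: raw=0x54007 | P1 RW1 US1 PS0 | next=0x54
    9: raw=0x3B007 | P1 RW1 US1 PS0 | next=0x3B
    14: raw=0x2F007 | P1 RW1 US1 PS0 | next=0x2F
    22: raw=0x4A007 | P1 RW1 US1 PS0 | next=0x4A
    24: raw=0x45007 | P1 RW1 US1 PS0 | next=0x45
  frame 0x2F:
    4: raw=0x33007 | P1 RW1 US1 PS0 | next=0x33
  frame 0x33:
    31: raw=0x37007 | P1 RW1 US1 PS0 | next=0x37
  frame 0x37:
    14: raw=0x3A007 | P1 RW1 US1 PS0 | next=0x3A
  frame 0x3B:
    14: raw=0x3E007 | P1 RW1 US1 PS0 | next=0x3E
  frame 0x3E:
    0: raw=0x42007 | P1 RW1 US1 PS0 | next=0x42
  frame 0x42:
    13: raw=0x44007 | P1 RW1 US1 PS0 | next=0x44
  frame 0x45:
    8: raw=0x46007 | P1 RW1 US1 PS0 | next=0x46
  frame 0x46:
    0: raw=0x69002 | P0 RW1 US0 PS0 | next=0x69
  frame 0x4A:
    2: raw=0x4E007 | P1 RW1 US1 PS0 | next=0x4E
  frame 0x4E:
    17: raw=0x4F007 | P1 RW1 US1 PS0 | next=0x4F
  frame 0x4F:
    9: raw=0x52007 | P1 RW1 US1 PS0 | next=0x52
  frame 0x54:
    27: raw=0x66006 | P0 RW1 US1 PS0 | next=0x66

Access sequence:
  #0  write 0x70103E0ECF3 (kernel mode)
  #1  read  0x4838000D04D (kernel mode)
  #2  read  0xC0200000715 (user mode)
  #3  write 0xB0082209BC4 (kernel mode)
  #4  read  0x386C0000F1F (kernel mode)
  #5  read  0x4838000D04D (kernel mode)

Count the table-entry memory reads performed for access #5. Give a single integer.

Walk each access:
#0 VA=0x70103E0ECF3 (w,kernel):
  lvl0: tbl 0x2E, slot 14 ⇒ 0x2F007 (P1/RW1/US1/PS0)
  lvl1: tbl 0x2F, slot 4 ⇒ 0x33007 (P1/RW1/US1/PS0)
  lvl2: tbl 0x33, slot 31 ⇒ 0x37007 (P1/RW1/US1/PS0)
  lvl3: tbl 0x37, slot 14 ⇒ 0x3A007 (P1/RW1/US1/PS0)
  ⇒ phys 0x3ACF3  [4 reads]
#1 VA=0x4838000D04D (r,kernel):
  lvl0: tbl 0x2E, slot 9 ⇒ 0x3B007 (P1/RW1/US1/PS0)
  lvl1: tbl 0x3B, slot 14 ⇒ 0x3E007 (P1/RW1/US1/PS0)
  lvl2: tbl 0x3E, slot 0 ⇒ 0x42007 (P1/RW1/US1/PS0)
  lvl3: tbl 0x42, slot 13 ⇒ 0x44007 (P1/RW1/US1/PS0)
  ⇒ phys 0x4404D  [4 reads]
#2 VA=0xC0200000715 (r,user):
  lvl0: tbl 0x2E, slot 24 ⇒ 0x45007 (P1/RW1/US1/PS0)
  lvl1: tbl 0x45, slot 8 ⇒ 0x46007 (P1/RW1/US1/PS0)
  lvl2: tbl 0x46, slot 0 ⇒ 0x69002 (P0/RW1/US0/PS0)
  ✗ PAGE_NOT_PRESENT  [3 reads]
#3 VA=0xB0082209BC4 (w,kernel):
  lvl0: tbl 0x2E, slot 22 ⇒ 0x4A007 (P1/RW1/US1/PS0)
  lvl1: tbl 0x4A, slot 2 ⇒ 0x4E007 (P1/RW1/US1/PS0)
  lvl2: tbl 0x4E, slot 17 ⇒ 0x4F007 (P1/RW1/US1/PS0)
  lvl3: tbl 0x4F, slot 9 ⇒ 0x52007 (P1/RW1/US1/PS0)
  ⇒ phys 0x52BC4  [4 reads]
#4 VA=0x386C0000F1F (r,kernel):
  lvl0: tbl 0x2E, slot 7 ⇒ 0x54007 (P1/RW1/US1/PS0)
  lvl1: tbl 0x54, slot 27 ⇒ 0x66006 (P0/RW1/US1/PS0)
  ✗ PAGE_NOT_PRESENT  [2 reads]
#5 VA=0x4838000D04D (r,kernel):
  TLB hit vpn=0x4838000D → PA=0x4404D

Entries read for #5: 0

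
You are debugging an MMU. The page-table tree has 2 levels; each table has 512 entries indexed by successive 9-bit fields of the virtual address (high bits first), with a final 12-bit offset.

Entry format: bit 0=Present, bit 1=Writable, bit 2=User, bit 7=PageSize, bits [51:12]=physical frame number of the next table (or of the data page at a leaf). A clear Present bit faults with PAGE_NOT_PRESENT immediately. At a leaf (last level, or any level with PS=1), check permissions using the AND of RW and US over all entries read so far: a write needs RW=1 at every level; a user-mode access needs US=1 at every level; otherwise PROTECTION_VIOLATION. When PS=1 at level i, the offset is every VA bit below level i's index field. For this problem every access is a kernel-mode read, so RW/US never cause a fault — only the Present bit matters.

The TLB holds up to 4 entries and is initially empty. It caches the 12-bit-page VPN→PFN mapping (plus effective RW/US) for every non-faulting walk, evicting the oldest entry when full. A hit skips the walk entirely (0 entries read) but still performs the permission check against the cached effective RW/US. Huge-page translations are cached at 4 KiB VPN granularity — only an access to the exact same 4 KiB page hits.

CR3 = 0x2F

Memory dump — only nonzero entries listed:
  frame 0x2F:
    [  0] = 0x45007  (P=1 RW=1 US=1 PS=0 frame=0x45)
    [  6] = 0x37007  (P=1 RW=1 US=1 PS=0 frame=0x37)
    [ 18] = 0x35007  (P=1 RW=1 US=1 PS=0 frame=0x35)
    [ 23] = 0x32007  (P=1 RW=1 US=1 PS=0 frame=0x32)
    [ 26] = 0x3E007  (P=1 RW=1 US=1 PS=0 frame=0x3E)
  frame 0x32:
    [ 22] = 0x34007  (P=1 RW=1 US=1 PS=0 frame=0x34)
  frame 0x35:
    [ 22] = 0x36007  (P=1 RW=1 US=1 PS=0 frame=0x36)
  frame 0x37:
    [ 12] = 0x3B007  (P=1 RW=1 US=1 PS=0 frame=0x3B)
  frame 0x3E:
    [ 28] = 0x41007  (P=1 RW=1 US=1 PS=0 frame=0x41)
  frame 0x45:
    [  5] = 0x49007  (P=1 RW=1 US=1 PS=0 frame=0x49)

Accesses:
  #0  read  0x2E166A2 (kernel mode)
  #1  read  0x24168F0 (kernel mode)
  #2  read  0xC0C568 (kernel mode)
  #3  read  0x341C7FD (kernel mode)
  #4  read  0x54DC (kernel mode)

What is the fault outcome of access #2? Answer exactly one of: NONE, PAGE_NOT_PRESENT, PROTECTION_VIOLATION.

Walk each access:
#0 VA=0x2E166A2 (r,kernel):
  [0] read 0x2F idx=23: raw=0x32007 flags P=1 W=1 U=1 S=0
  [1] read 0x32 idx=22: raw=0x34007 flags P=1 W=1 U=1 S=0
  → PA=0x346A2  (2 entries read)
#1 VA=0x24168F0 (r,kernel):
  [0] read 0x2F idx=18: raw=0x35007 flags P=1 W=1 U=1 S=0
  [1] read 0x35 idx=22: raw=0x36007 flags P=1 W=1 U=1 S=0
  → PA=0x368F0  (2 entries read)
#2 VA=0xC0C568 (r,kernel):
  [0] read 0x2F idx=6: raw=0x37007 flags P=1 W=1 U=1 S=0
  [1] read 0x37 idx=12: raw=0x3B007 flags P=1 W=1 U=1 S=0
  → PA=0x3B568  (2 entries read)
#3 VA=0x341C7FD (r,kernel):
  [0] read 0x2F idx=26: raw=0x3E007 flags P=1 W=1 U=1 S=0
  [1] read 0x3E idx=28: raw=0x41007 flags P=1 W=1 U=1 S=0
  → PA=0x417FD  (2 entries read)
#4 VA=0x54DC (r,kernel):
  [0] read 0x2F idx=0: raw=0x45007 flags P=1 W=1 U=1 S=0
  [1] read 0x45 idx=5: raw=0x49007 flags P=1 W=1 U=1 S=0
  → PA=0x494DC  (2 entries read)

Access #2 fault: NONE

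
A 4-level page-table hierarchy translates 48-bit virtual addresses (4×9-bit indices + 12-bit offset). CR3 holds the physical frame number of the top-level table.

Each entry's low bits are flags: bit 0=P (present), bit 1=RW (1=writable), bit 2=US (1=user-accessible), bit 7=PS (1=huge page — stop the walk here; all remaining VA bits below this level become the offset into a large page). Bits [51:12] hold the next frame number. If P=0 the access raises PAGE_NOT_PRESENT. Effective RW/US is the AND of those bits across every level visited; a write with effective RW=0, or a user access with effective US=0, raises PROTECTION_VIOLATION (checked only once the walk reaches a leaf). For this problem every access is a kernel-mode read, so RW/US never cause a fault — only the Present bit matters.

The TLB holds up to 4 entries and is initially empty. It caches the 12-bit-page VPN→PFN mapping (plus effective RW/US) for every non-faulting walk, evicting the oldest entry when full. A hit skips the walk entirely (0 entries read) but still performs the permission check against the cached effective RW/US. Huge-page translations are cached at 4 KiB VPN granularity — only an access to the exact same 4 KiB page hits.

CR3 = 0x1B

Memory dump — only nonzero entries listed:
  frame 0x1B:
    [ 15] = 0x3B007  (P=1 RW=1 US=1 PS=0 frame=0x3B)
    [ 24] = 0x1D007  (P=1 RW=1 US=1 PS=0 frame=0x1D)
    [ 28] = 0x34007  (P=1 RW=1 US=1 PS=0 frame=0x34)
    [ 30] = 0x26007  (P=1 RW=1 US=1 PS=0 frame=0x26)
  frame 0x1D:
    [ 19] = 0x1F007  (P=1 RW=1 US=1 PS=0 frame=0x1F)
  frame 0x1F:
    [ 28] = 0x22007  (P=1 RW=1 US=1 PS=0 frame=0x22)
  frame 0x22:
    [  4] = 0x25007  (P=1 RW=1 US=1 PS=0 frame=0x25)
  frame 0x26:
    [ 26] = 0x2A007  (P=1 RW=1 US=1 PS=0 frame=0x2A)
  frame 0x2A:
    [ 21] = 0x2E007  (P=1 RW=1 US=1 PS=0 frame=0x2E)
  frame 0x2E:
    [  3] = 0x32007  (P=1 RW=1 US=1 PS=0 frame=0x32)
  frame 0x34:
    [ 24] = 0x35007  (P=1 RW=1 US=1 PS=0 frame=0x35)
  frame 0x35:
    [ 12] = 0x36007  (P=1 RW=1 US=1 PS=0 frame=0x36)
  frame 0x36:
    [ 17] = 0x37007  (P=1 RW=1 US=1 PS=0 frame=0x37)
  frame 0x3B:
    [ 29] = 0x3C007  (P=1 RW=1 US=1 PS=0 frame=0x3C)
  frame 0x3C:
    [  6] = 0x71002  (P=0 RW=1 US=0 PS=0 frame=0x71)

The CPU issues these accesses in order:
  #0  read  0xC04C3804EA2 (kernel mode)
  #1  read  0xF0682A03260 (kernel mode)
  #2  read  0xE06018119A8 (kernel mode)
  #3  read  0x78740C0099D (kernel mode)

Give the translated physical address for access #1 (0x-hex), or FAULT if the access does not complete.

Trace:
#0 VA=0xC04C3804EA2 (r,kernel):
  lvl0: tbl 0x1B, slot 24 ⇒ 0x1D007 (P1/RW1/US1/PS0)
  lvl1: tbl 0x1D, slot 19 ⇒ 0x1F007 (P1/RW1/US1/PS0)
  lvl2: tbl 0x1F, slot 28 ⇒ 0x22007 (P1/RW1/US1/PS0)
  lvl3: tbl 0x22, slot 4 ⇒ 0x25007 (P1/RW1/US1/PS0)
  → PA=0x25EA2  (4 entries read)
#1 VA=0xF0682A03260 (r,kernel):
  lvl0: tbl 0x1B, slot 30 ⇒ 0x26007 (P1/RW1/US1/PS0)
  lvl1: tbl 0x26, slot 26 ⇒ 0x2A007 (P1/RW1/US1/PS0)
  lvl2: tbl 0x2A, slot 21 ⇒ 0x2E007 (P1/RW1/US1/PS0)
  lvl3: tbl 0x2E, slot 3 ⇒ 0x32007 (P1/RW1/US1/PS0)
  → PA=0x32260  (4 entries read)
#2 VA=0xE06018119A8 (r,kernel):
  lvl0: tbl 0x1B, slot 28 ⇒ 0x34007 (P1/RW1/US1/PS0)
  lvl1: tbl 0x34, slot 24 ⇒ 0x35007 (P1/RW1/US1/PS0)
  lvl2: tbl 0x35, slot 12 ⇒ 0x36007 (P1/RW1/US1/PS0)
  lvl3: tbl 0x36, slot 17 ⇒ 0x37007 (P1/RW1/US1/PS0)
  → PA=0x379A8  (4 entries read)
#3 VA=0x78740C0099D (r,kernel):
  lvl0: tbl 0x1B, slot 15 ⇒ 0x3B007 (P1/RW1/US1/PS0)
  lvl1: tbl 0x3B, slot 29 ⇒ 0x3C007 (P1/RW1/US1/PS0)
  lvl2: tbl 0x3C, slot 6 ⇒ 0x71002 (P0/RW1/US0/PS0)
  ✗ PAGE_NOT_PRESENT  [3 reads]

Access #1 PA: 0x32260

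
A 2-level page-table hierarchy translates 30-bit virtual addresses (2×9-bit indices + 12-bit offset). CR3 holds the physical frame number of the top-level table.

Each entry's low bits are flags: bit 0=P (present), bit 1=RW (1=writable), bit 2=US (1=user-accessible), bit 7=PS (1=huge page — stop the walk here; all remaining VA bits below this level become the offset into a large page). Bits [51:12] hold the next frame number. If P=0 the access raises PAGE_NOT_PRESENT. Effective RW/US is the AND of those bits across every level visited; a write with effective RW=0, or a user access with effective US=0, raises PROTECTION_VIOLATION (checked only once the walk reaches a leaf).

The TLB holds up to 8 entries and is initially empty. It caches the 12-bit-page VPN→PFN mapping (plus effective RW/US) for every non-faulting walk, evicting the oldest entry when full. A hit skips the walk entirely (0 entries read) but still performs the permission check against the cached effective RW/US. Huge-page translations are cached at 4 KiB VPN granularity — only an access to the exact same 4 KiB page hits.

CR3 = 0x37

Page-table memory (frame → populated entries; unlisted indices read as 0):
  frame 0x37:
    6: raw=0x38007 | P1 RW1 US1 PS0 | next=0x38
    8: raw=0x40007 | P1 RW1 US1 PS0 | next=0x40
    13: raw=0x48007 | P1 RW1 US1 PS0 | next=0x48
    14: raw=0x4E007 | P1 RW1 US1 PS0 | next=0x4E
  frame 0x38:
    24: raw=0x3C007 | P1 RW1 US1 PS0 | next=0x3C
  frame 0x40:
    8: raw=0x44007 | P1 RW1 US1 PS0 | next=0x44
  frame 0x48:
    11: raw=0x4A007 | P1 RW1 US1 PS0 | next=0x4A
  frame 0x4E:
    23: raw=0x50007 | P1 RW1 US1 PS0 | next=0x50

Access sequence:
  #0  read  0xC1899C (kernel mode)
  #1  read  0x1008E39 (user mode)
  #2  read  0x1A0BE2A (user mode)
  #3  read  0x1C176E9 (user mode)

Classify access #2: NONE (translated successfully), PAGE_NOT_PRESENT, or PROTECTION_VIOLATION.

Walk each access:
#0 VA=0xC1899C (r,kernel):
  L0 @0x37[6] → 0x38007  P=1,RW=1,US=1,PS=0
  L1 @0x38[24] → 0x3C007  P=1,RW=1,US=1,PS=0
  ⇒ phys 0x3C99C  [2 reads]
#1 VA=0x1008E39 (r,user):
  L0 @0x37[8] → 0x40007  P=1,RW=1,US=1,PS=0
  L1 @0x40[8] → 0x44007  P=1,RW=1,US=1,PS=0
  ⇒ phys 0x44E39  [2 reads]
#2 VA=0x1A0BE2A (r,user):
  L0 @0x37[13] → 0x48007  P=1,RW=1,US=1,PS=0
  L1 @0x48[11] → 0x4A007  P=1,RW=1,US=1,PS=0
  ⇒ phys 0x4AE2A  [2 reads]
#3 VA=0x1C176E9 (r,user):
  L0 @0x37[14] → 0x4E007  P=1,RW=1,US=1,PS=0
  L1 @0x4E[23] → 0x50007  P=1,RW=1,US=1,PS=0
  ⇒ phys 0x506E9  [2 reads]

Access #2 fault: NONE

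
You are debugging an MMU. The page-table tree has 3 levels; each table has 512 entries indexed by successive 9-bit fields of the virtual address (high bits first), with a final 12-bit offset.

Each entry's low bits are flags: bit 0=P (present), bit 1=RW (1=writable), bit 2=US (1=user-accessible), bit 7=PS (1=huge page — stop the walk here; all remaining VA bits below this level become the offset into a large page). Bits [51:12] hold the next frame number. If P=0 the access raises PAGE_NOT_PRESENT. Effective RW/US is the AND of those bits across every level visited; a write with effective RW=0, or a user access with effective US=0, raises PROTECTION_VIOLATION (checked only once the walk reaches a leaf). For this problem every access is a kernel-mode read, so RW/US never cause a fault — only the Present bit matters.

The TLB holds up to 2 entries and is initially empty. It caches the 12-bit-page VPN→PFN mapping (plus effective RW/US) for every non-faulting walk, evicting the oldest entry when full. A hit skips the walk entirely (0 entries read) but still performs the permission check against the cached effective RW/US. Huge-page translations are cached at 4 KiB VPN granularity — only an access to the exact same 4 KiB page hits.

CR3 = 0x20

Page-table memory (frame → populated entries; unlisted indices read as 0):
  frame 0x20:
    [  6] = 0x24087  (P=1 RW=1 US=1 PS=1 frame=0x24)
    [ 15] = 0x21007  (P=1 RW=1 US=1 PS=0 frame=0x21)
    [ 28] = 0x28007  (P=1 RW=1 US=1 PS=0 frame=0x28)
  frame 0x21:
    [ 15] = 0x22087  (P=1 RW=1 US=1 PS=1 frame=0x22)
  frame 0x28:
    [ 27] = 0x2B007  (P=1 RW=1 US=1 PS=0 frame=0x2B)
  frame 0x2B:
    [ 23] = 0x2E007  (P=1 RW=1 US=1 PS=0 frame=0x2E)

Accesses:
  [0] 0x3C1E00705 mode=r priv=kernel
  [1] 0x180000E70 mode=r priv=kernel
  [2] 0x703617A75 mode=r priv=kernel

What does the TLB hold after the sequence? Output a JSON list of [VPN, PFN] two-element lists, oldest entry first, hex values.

Trace:
#0 VA=0x3C1E00705 (r,kernel):
  L0 @0x20[15] → 0x21007  P=1,RW=1,US=1,PS=0
  L1 @0x21[15] → 0x22087  P=1,RW=1,US=1,PS=1
  ✓ 0x22705 (huge @L1)  — 2 lookups
#1 VA=0x180000E70 (r,kernel):
  L0 @0x20[6] → 0x24087  P=1,RW=1,US=1,PS=1
  ✓ 0x24E70 (huge @L0)  — 1 lookups
#2 VA=0x703617A75 (r,kernel):
  L0 @0x20[28] → 0x28007  P=1,RW=1,US=1,PS=0
  L1 @0x28[27] → 0x2B007  P=1,RW=1,US=1,PS=0
  L2 @0x2B[23] → 0x2E007  P=1,RW=1,US=1,PS=0
  ✓ 0x2EA75  — 3 lookups

TLB: [["0x180000", "0x24"], ["0x703617", "0x2E"]]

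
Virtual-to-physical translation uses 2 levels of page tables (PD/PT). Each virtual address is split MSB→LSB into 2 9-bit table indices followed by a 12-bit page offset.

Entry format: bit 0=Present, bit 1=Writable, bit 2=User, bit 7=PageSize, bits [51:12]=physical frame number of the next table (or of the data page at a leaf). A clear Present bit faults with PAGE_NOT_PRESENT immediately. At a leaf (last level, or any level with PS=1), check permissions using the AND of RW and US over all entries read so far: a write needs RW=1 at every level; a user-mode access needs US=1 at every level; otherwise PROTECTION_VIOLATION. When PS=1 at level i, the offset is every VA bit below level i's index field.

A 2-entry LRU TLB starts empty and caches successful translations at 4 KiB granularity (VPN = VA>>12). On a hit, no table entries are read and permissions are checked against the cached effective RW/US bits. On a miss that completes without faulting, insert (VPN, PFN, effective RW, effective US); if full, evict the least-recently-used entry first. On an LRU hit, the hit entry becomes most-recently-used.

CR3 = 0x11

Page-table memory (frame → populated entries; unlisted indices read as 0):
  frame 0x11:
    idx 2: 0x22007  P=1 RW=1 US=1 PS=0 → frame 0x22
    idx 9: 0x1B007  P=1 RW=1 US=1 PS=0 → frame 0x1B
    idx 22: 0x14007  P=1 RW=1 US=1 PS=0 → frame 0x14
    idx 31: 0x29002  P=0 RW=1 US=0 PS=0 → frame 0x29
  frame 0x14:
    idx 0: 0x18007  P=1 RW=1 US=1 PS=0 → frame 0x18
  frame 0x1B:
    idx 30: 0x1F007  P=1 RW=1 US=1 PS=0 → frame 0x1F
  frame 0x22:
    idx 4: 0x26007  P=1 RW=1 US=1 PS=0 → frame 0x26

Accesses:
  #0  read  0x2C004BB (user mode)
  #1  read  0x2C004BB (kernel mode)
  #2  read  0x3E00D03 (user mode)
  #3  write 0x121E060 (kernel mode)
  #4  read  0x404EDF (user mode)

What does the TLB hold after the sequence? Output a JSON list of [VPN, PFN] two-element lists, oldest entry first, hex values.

Trace:
#0 VA=0x2C004BB (r,user):
  L0 @0x11[22] → 0x14007  P=1,RW=1,US=1,PS=0
  L1 @0x14[0] → 0x18007  P=1,RW=1,US=1,PS=0
  → PA=0x184BB  (2 entries read)
#1 VA=0x2C004BB (r,kernel):
  TLB hit vpn=0x2C00 → PA=0x184BB
#2 VA=0x3E00D03 (r,user):
  L0 @0x11[31] → 0x29002  P=0,RW=1,US=0,PS=0
  → PAGE_NOT_PRESENT  (1 entries read)
#3 VA=0x121E060 (w,kernel):
  L0 @0x11[9] → 0x1B007  P=1,RW=1,US=1,PS=0
  L1 @0x1B[30] → 0x1F007  P=1,RW=1,US=1,PS=0
  → PA=0x1F060  (2 entries read)
#4 VA=0x404EDF (r,user):
  L0 @0x11[2] → 0x22007  P=1,RW=1,US=1,PS=0
  L1 @0x22[4] → 0x26007  P=1,RW=1,US=1,PS=0
  → PA=0x26EDF  (2 entries read)

TLB: [["0x121E", "0x1F"], ["0x404", "0x26"]]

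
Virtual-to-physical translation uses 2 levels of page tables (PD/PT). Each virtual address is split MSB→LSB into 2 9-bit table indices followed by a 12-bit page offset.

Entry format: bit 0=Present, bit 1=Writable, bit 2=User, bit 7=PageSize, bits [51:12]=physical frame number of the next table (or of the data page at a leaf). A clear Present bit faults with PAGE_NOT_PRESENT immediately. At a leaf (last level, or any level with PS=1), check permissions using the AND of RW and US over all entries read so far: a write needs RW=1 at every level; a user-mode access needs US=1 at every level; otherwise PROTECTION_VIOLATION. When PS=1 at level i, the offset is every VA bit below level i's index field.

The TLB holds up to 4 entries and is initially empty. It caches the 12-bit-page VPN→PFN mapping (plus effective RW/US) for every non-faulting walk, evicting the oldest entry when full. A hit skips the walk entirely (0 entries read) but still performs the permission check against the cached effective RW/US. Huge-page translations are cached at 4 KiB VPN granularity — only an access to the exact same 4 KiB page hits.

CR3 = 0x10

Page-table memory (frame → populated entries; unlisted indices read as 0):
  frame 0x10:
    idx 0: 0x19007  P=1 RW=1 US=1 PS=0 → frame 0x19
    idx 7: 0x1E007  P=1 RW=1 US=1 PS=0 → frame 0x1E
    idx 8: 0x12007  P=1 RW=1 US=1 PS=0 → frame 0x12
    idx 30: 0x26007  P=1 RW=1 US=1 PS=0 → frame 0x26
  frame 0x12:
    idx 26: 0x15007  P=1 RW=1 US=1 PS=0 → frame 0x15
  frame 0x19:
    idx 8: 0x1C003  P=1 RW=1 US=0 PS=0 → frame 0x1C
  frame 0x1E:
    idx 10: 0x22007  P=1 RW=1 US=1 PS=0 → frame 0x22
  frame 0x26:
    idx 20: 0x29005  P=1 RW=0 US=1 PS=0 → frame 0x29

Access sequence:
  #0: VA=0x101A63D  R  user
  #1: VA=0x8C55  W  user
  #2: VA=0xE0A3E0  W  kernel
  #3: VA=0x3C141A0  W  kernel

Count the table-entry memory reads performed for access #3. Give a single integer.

Per-access translation:
#0 VA=0x101A63D (r,user):
  L0 @0x10[8] → 0x12007  P=1,RW=1,US=1,PS=0
  L1 @0x12[26] → 0x15007  P=1,RW=1,US=1,PS=0
  ⇒ phys 0x1563D  [2 reads]
#1 VA=0x8C55 (w,user):
  L0 @0x10[0] → 0x19007  P=1,RW=1,US=1,PS=0
  L1 @0x19[8] → 0x1C003  P=1,RW=1,US=0,PS=0
  ✗ PROTECTION_VIOLATION  [2 reads]
#2 VA=0xE0A3E0 (w,kernel):
  L0 @0x10[7] → 0x1E007  P=1,RW=1,US=1,PS=0
  L1 @0x1E[10] → 0x22007  P=1,RW=1,US=1,PS=0
  ⇒ phys 0x223E0  [2 reads]
#3 VA=0x3C141A0 (w,kernel):
  L0 @0x10[30] → 0x26007  P=1,RW=1,US=1,PS=0
  L1 @0x26[20] → 0x29005  P=1,RW=0,US=1,PS=0
  ✗ PROTECTION_VIOLATION  [2 reads]

Entries read for #3: 2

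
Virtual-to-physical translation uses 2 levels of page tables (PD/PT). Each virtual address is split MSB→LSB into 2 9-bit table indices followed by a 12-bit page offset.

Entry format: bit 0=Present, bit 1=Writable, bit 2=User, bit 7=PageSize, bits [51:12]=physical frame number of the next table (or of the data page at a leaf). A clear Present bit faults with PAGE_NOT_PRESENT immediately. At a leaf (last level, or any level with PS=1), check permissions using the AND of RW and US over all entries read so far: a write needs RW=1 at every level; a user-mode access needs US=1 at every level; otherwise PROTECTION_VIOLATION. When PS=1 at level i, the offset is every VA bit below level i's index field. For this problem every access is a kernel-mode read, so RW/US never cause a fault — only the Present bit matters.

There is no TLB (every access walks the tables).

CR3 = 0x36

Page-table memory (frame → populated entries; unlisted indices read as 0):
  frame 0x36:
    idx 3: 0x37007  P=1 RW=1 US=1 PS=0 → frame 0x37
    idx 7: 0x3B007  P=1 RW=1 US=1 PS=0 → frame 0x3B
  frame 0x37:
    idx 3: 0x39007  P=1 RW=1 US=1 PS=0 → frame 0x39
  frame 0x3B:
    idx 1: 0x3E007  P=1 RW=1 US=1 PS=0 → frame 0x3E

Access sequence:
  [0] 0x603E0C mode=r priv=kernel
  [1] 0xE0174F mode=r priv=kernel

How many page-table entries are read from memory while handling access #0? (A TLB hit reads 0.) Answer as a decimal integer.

Per-access translation:
#0 VA=0x603E0C (r,kernel):
  [0] read 0x36 idx=3: raw=0x37007 flags P=1 W=1 U=1 S=0
  [1] read 0x37 idx=3: raw=0x39007 flags P=1 W=1 U=1 S=0
  → PA=0x39E0C  (2 entries read)
#1 VA=0xE0174F (r,kernel):
  [0] read 0x36 idx=7: raw=0x3B007 flags P=1 W=1 U=1 S=0
  [1] read 0x3B idx=1: raw=0x3E007 flags P=1 W=1 U=1 S=0
  → PA=0x3E74F  (2 entries read)

Entries read for #0: 2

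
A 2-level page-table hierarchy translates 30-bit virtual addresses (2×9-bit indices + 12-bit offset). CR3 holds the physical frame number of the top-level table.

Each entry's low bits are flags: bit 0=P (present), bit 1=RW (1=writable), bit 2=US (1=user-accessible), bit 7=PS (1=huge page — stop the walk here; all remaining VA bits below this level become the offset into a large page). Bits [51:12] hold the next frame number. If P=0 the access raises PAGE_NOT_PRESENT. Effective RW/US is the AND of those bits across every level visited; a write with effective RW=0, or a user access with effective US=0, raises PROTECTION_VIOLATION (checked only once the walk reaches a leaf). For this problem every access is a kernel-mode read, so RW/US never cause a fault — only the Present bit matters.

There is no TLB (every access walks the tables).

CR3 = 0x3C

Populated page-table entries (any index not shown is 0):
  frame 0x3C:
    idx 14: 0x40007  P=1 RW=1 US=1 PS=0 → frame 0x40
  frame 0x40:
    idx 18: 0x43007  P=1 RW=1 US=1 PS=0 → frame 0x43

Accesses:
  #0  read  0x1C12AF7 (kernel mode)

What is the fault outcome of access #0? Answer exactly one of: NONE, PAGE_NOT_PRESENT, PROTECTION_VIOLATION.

Per-access translation:
#0 VA=0x1C12AF7 (r,kernel):
  [0] read 0x3C idx=14: raw=0x40007 flags P=1 W=1 U=1 S=0
  [1] read 0x40 idx=18: raw=0x43007 flags P=1 W=1 U=1 S=0
  ⇒ phys 0x43AF7  [2 reads]

Access #0 fault: NONE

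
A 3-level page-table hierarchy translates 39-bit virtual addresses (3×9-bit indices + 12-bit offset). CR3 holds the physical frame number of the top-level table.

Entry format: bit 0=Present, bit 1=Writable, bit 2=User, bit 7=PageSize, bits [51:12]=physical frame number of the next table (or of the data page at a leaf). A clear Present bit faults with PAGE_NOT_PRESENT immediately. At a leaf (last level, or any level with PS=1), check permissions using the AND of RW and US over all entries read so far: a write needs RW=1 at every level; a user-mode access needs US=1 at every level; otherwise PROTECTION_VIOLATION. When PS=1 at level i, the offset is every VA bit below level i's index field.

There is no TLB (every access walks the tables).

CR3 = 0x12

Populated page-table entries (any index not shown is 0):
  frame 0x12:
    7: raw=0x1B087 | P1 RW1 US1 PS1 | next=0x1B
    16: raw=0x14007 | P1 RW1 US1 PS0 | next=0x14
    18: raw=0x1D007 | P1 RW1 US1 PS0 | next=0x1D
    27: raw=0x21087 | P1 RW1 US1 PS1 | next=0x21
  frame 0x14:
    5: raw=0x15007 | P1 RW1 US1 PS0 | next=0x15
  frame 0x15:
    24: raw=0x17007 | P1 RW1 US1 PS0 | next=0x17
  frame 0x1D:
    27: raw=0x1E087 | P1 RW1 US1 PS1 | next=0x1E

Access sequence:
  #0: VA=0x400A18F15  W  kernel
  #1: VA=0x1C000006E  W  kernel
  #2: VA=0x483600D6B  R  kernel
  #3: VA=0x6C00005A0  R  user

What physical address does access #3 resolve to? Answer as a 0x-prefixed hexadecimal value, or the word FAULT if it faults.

Trace:
#0 VA=0x400A18F15 (w,kernel):
  L0: frame=0x12 idx=16 entry=0x14007 [P=1 RW=1 US=1 PS=0]
  L1: frame=0x14 idx=5 entry=0x15007 [P=1 RW=1 US=1 PS=0]
  L2: frame=0x15 idx=24 entry=0x17007 [P=1 RW=1 US=1 PS=0]
  → PA=0x17F15  (3 entries read)
#1 VA=0x1C000006E (w,kernel):
  L0: frame=0x12 idx=7 entry=0x1B087 [P=1 RW=1 US=1 PS=1]
  → PA=0x1B06E (huge @L0)  (1 entries read)
#2 VA=0x483600D6B (r,kernel):
  L0: frame=0x12 idx=18 entry=0x1D007 [P=1 RW=1 US=1 PS=0]
  L1: frame=0x1D idx=27 entry=0x1E087 [P=1 RW=1 US=1 PS=1]
  → PA=0x1ED6B (huge @L1)  (2 entries read)
#3 VA=0x6C00005A0 (r,user):
  L0: frame=0x12 idx=27 entry=0x21087 [P=1 RW=1 US=1 PS=1]
  → PA=0x215A0 (huge @L0)  (1 entries read)

Access #3 PA: 0x215A0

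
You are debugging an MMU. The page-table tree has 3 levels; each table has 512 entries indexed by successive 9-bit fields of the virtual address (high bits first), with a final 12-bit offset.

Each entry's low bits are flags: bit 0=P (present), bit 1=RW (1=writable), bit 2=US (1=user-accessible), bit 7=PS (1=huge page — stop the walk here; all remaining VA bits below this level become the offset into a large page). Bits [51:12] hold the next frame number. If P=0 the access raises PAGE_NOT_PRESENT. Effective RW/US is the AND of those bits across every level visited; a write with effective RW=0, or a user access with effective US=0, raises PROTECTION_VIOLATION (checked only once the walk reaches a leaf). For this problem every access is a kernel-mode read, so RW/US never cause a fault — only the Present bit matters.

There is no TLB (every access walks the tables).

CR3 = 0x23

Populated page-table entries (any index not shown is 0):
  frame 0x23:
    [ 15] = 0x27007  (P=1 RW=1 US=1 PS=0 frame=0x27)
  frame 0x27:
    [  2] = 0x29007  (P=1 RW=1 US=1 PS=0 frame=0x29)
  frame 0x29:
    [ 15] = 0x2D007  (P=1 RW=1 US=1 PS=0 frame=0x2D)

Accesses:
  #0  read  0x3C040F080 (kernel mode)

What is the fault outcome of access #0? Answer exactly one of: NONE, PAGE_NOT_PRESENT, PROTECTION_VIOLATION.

Walk each access:
#0 VA=0x3C040F080 (r,kernel):
  L0 @0x23[15] → 0x27007  P=1,RW=1,US=1,PS=0
  L1 @0x27[2] → 0x29007  P=1,RW=1,US=1,PS=0
  L2 @0x29[15] → 0x2D007  P=1,RW=1,US=1,PS=0
  ⇒ phys 0x2D080  [3 reads]

Access #0 fault: NONE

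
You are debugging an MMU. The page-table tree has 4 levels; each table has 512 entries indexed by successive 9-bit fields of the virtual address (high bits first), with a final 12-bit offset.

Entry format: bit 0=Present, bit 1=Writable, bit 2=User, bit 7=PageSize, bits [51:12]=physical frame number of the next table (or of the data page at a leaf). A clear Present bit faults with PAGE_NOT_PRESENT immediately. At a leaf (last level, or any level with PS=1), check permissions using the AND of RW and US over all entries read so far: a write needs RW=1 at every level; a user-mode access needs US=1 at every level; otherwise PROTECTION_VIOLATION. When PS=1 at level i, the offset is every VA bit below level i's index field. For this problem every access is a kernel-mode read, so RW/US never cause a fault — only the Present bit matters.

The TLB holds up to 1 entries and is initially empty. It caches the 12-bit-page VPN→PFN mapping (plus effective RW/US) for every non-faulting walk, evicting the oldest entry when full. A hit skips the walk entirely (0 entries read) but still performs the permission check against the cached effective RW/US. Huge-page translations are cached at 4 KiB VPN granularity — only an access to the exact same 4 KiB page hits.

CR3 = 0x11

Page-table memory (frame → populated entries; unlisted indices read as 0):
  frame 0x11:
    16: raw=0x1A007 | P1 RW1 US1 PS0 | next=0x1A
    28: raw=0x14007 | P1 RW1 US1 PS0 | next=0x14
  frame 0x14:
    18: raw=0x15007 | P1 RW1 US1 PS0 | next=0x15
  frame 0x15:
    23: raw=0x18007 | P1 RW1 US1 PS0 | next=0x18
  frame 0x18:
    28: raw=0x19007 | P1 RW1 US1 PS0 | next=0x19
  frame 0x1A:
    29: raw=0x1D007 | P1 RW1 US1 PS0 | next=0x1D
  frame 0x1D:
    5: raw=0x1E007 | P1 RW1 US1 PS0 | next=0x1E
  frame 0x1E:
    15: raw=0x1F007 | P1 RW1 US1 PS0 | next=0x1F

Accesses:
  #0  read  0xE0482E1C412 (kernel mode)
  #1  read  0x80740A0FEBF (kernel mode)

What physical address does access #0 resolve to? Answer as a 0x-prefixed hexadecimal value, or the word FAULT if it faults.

Walk each access:
#0 VA=0xE0482E1C412 (r,kernel):
  L0: frame=0x11 idx=28 entry=0x14007 [P=1 RW=1 US=1 PS=0]
  L1: frame=0x14 idx=18 entry=0x15007 [P=1 RW=1 US=1 PS=0]
  L2: frame=0x15 idx=23 entry=0x18007 [P=1 RW=1 US=1 PS=0]
  L3: frame=0x18 idx=28 entry=0x19007 [P=1 RW=1 US=1 PS=0]
  ✓ 0x19412  — 4 lookups
#1 VA=0x80740A0FEBF (r,kernel):
  L0: frame=0x11 idx=16 entry=0x1A007 [P=1 RW=1 US=1 PS=0]
  L1: frame=0x1A idx=29 entry=0x1D007 [P=1 RW=1 US=1 PS=0]
  L2: frame=0x1D idx=5 entry=0x1E007 [P=1 RW=1 US=1 PS=0]
  L3: frame=0x1E idx=15 entry=0x1F007 [P=1 RW=1 US=1 PS=0]
  ✓ 0x1FEBF  — 4 lookups

Access #0 PA: 0x19412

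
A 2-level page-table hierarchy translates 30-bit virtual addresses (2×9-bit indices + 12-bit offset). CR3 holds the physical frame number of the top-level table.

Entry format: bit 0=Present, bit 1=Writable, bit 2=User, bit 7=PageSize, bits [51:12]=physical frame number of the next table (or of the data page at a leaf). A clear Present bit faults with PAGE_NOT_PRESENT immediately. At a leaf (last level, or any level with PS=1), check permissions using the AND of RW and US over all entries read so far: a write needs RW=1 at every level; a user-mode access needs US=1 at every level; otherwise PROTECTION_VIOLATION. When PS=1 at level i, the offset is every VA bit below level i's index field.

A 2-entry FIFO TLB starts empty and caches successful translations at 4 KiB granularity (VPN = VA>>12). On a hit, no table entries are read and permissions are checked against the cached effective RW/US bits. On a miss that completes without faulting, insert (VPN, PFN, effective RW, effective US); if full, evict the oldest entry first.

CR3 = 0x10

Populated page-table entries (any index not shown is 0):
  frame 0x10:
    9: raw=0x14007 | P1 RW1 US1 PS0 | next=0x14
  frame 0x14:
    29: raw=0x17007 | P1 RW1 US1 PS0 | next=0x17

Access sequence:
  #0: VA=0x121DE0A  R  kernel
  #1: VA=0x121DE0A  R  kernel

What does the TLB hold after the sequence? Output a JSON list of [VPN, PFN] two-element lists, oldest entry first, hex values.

Walk each access:
#0 VA=0x121DE0A (r,kernel):
  [0] read 0x10 idx=9: raw=0x14007 flags P=1 W=1 U=1 S=0
  [1] read 0x14 idx=29: raw=0x17007 flags P=1 W=1 U=1 S=0
  ⇒ phys 0x17E0A  [2 reads]
#1 VA=0x121DE0A (r,kernel):
  TLB hit vpn=0x121D → PA=0x17E0A

TLB: [["0x121D", "0x17"]]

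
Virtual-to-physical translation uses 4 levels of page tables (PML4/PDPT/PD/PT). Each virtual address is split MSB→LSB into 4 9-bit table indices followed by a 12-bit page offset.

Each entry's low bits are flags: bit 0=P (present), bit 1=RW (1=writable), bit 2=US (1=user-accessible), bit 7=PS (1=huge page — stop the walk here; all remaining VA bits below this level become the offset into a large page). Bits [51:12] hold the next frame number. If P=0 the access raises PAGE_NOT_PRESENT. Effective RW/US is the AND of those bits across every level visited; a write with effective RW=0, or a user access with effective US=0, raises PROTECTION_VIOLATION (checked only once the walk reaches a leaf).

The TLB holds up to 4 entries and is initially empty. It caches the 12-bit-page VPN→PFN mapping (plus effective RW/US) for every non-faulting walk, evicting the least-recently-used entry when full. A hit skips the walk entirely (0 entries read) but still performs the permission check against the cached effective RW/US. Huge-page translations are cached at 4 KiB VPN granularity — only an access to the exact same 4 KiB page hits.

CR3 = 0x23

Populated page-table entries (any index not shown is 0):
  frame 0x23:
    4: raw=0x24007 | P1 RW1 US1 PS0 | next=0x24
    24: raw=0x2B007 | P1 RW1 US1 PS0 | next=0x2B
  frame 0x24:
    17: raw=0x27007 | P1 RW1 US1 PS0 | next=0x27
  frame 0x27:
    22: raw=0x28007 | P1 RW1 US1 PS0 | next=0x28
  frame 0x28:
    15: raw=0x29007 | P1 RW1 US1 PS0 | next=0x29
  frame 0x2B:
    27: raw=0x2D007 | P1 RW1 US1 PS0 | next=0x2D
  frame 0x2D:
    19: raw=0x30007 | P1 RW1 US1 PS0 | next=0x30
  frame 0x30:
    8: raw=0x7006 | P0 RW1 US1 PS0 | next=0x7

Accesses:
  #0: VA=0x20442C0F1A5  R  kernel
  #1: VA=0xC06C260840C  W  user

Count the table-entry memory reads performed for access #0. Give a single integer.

Walk each access:
#0 VA=0x20442C0F1A5 (r,kernel):
  [0] read 0x23 idx=4: raw=0x24007 flags P=1 W=1 U=1 S=0
  [1] read 0x24 idx=17: raw=0x27007 flags P=1 W=1 U=1 S=0
  [2] read 0x27 idx=22: raw=0x28007 flags P=1 W=1 U=1 S=0
  [3] read 0x28 idx=15: raw=0x29007 flags P=1 W=1 U=1 S=0
  → PA=0x291A5  (4 entries read)
#1 VA=0xC06C260840C (w,user):
  [0] read 0x23 idx=24: raw=0x2B007 flags P=1 W=1 U=1 S=0
  [1] read 0x2B idx=27: raw=0x2D007 flags P=1 W=1 U=1 S=0
  [2] read 0x2D idx=19: raw=0x30007 flags P=1 W=1 U=1 S=0
  [3] read 0x30 idx=8: raw=0x7006 flags P=0 W=1 U=1 S=0
  → PAGE_NOT_PRESENT  (4 entries read)

Entries read for #0: 4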